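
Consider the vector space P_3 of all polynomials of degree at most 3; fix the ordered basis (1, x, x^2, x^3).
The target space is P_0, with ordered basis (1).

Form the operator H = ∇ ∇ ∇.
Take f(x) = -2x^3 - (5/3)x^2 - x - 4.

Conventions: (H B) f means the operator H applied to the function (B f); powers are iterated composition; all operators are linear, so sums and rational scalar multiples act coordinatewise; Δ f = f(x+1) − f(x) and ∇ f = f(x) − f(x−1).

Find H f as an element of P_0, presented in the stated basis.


g(x) = -12

∇ f = -6x^2 + (8/3)x - 4/3
∇ ∇ f = -12x + 26/3
∇ ∇ ∇ f = -12


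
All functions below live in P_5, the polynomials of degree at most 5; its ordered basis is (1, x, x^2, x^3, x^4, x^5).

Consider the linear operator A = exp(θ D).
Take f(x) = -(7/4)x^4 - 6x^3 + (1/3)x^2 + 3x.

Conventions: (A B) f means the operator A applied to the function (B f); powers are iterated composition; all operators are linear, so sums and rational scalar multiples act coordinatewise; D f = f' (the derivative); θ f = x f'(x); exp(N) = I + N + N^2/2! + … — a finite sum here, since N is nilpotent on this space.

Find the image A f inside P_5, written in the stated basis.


g(x) = -(7/4)x^4 - 27x^3 - (296/3)x^2 - (223/3)x

order-1 term: -21x^3 - 36x^2 + (2/3)x
order-2 term: -63x^2 - 36x
order-3 term: -42x
the series for exp(θ D) f terminates at order 3
exp(θ D) f = -(7/4)x^4 - 27x^3 - (296/3)x^2 - (223/3)x


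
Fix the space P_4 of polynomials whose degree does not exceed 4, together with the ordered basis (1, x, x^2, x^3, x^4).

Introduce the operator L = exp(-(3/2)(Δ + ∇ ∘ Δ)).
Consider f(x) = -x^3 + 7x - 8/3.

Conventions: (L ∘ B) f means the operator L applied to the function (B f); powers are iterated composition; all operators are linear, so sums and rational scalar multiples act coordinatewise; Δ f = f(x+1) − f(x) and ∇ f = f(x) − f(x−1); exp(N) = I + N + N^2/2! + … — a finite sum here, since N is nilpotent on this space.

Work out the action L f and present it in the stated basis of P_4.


g(x) = -x^3 + (9/2)x^2 + (55/4)x - 685/24

order-1 term: (9/2)x^2 + (27/2)x - 9
order-2 term: -(27/4)x - 81/4
order-3 term: 27/8
the series for exp(-(3/2)(Δ + ∇ ∘ Δ)) f terminates at order 3
exp(-(3/2)(Δ + ∇ ∘ Δ)) f = -x^3 + (9/2)x^2 + (55/4)x - 685/24


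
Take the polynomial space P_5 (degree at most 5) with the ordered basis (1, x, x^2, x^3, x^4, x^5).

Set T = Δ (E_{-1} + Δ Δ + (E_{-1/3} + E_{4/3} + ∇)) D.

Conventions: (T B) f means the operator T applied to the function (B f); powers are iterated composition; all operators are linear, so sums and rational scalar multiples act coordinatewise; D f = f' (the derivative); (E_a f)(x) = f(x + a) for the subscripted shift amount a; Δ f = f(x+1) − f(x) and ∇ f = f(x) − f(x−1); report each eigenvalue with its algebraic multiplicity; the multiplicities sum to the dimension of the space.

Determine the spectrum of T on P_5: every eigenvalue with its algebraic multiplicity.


image of 1: 0
image of x: 0
image of x^2: 6
image of x^3: 18x + 15
image of x^4: 36x^2 + 60x + 212/3
image of x^5: 60x^3 + 150x^2 + (1060/3)x + 955/3
the matrix is upper triangular; its diagonal is (0, 0, 0, 0, 0, 0)
for a triangular matrix the eigenvalues are the diagonal entries, with algebraic multiplicity their repetition count

λ = 0 (multiplicity 6)


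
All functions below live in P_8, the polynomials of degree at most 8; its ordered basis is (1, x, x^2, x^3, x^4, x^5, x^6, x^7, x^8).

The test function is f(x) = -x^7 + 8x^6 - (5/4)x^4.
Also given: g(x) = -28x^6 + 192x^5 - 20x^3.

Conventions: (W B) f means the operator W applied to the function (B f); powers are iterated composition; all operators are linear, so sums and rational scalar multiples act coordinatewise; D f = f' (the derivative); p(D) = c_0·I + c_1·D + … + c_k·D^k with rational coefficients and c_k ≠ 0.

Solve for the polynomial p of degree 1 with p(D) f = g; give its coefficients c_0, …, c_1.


p(D) = 4·D, i.e. c_0 = 0, c_1 = 4

D^0 f = -x^7 + 8x^6 - (5/4)x^4
D^1 f = -7x^6 + 48x^5 - 5x^3
matching coefficients of g against c_0 f + c_1 Df + … from the top degree down determines the c_i
solution: c_0 = 0, c_1 = 4


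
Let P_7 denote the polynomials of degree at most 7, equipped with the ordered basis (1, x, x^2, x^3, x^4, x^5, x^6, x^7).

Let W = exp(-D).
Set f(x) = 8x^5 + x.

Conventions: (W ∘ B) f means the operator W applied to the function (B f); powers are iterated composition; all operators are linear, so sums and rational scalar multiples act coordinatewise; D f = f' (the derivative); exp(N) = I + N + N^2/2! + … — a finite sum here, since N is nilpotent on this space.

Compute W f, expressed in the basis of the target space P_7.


order-1 term: -40x^4 - 1
order-2 term: 80x^3
order-3 term: -80x^2
order-4 term: 40x
order-5 term: -8
the series for exp(-D) f terminates at order 5
exp(-D) f = 8x^5 - 40x^4 + 80x^3 - 80x^2 + 41x - 9

g(x) = 8x^5 - 40x^4 + 80x^3 - 80x^2 + 41x - 9


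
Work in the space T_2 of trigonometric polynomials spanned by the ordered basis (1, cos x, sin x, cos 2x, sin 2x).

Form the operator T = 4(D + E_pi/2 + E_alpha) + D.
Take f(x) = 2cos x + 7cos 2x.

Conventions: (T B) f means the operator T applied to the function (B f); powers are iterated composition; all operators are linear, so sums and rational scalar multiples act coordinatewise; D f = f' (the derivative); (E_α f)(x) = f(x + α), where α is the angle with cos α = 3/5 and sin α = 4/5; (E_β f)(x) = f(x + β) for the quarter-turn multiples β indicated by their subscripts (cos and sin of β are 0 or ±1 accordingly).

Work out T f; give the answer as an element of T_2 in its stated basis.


D f = -2sin x - 14sin 2x
E_pi/2 f = -2sin x - 7cos 2x
E_alpha f = (6/5)cos x - (8/5)sin x - (49/25)cos 2x - (168/25)sin 2x
(D + E_pi/2 + E_alpha) f = (6/5)cos x - (28/5)sin x - (224/25)cos 2x - (518/25)sin 2x
(4(D + E_pi/2 + E_alpha)) f = (24/5)cos x - (112/5)sin x - (896/25)cos 2x - (2072/25)sin 2x
D f = -2sin x - 14sin 2x
(4(D + E_pi/2 + E_alpha) + D) f = (24/5)cos x - (122/5)sin x - (896/25)cos 2x - (2422/25)sin 2x

the result is g(x) = (24/5)cos x - (122/5)sin x - (896/25)cos 2x - (2422/25)sin 2x


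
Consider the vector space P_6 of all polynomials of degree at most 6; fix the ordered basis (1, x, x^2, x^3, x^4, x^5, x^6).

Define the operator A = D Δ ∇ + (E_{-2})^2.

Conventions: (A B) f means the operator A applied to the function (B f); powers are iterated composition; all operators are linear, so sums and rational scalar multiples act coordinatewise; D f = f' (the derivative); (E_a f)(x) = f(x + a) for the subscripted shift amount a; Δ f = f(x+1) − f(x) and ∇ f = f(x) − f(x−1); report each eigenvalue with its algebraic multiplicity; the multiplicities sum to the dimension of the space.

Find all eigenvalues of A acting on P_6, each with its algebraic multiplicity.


λ = 1 (multiplicity 7)

image of 1: 1
image of x: x - 4
image of x^2: x^2 - 8x + 16
image of x^3: x^3 - 12x^2 + 48x - 58
image of x^4: x^4 - 16x^3 + 96x^2 - 232x + 256
image of x^5: x^5 - 20x^4 + 160x^3 - 580x^2 + 1280x - 1014
image of x^6: x^6 - 24x^5 + 240x^4 - 1160x^3 + 3840x^2 - 6084x + 4096
the matrix is upper triangular; its diagonal is (1, 1, 1, 1, 1, 1, 1)
for a triangular matrix the eigenvalues are the diagonal entries, with algebraic multiplicity their repetition count


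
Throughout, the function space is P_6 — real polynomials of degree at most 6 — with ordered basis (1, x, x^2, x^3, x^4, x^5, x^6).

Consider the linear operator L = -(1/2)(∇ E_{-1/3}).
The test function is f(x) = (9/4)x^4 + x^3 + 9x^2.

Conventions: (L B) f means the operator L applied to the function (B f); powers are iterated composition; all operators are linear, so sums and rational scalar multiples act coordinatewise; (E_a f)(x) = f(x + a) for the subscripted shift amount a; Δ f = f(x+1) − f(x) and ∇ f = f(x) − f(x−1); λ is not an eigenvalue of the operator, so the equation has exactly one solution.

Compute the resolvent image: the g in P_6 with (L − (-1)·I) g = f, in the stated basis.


write g with unknown coordinates in the stated basis and equate coefficients in (L − (-1)·I) g = f
solving from the highest basis element down gives g = (9/4)x^4 + (11/2)x^3 + 6x^2 + (11/4)x - 3/4
check: L g = -(9/2)x^3 + 3x^2 - (11/4)x + 3/4
so L g − (-1)·g = (9/4)x^4 + x^3 + 9x^2 = f ✓

the image equals g(x) = (9/4)x^4 + (11/2)x^3 + 6x^2 + (11/4)x - 3/4


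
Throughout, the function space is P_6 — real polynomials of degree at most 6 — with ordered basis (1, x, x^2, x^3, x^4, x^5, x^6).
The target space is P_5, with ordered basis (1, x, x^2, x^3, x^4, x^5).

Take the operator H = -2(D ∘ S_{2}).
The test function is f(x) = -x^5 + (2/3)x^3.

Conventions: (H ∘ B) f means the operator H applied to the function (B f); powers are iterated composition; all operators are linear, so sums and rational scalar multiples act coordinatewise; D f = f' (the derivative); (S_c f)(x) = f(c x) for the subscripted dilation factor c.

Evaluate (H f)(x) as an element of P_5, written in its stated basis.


S_{2} f = -32x^5 + (16/3)x^3
D S_{2} f = -160x^4 + 16x^2
(-2(D ∘ S_{2})) f = 320x^4 - 32x^2

g(x) = 320x^4 - 32x^2


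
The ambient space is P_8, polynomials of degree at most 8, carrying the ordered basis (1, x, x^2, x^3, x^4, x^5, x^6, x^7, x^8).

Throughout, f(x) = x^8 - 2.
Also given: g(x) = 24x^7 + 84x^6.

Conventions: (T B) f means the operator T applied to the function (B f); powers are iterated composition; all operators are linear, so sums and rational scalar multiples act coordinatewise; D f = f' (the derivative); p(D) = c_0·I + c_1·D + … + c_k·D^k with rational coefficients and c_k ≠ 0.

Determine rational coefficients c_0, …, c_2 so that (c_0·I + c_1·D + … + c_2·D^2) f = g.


D^0 f = x^8 - 2
D^1 f = 8x^7
D^2 f = 56x^6
matching coefficients of g against c_0 f + c_1 Df + … from the top degree down determines the c_i
solution: c_0 = 0, c_1 = 3, c_2 = 3/2

p(D) = 3·D + (3/2)·D^2, i.e. c_0 = 0, c_1 = 3, c_2 = 3/2


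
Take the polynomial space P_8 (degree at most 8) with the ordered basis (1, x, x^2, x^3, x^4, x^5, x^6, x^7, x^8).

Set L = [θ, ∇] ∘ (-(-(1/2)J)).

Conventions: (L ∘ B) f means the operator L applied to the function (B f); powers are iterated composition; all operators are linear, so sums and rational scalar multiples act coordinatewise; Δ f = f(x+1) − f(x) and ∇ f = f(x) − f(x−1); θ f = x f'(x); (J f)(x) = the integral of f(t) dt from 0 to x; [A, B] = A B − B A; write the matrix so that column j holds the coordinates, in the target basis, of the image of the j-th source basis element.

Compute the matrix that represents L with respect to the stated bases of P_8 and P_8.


image of 1: -1/2
image of x: -(1/2)x + 1/2
image of x^2: -(1/2)x^2 + x - 1/2
image of x^3: -(1/2)x^3 + (3/2)x^2 - (3/2)x + 1/2
image of x^4: -(1/2)x^4 + 2x^3 - 3x^2 + 2x - 1/2
image of x^5: -(1/2)x^5 + (5/2)x^4 - 5x^3 + 5x^2 - (5/2)x + 1/2
image of x^6: -(1/2)x^6 + 3x^5 - (15/2)x^4 + 10x^3 - (15/2)x^2 + 3x - 1/2
image of x^7: -(1/2)x^7 + (7/2)x^6 - (21/2)x^5 + (35/2)x^4 - (35/2)x^3 + (21/2)x^2 - (7/2)x + 1/2
image of x^8: -(1/2)x^8 + 4x^7 - 14x^6 + 28x^5 - 35x^4 + 28x^3 - 14x^2 + 4x - 1/2
each image's coordinates form column j of the matrix

the matrix is [[-1/2, 1/2, -1/2, 1/2, -1/2, 1/2, -1/2, 1/2, -1/2]; [0, -1/2, 1, -3/2, 2, -5/2, 3, -7/2, 4]; [0, 0, -1/2, 3/2, -3, 5, -15/2, 21/2, -14]; [0, 0, 0, -1/2, 2, -5, 10, -35/2, 28]; [0, 0, 0, 0, -1/2, 5/2, -15/2, 35/2, -35]; [0, 0, 0, 0, 0, -1/2, 3, -21/2, 28]; [0, 0, 0, 0, 0, 0, -1/2, 7/2, -14]; [0, 0, 0, 0, 0, 0, 0, -1/2, 4]; [0, 0, 0, 0, 0, 0, 0, 0, -1/2]] (rows listed top to bottom)


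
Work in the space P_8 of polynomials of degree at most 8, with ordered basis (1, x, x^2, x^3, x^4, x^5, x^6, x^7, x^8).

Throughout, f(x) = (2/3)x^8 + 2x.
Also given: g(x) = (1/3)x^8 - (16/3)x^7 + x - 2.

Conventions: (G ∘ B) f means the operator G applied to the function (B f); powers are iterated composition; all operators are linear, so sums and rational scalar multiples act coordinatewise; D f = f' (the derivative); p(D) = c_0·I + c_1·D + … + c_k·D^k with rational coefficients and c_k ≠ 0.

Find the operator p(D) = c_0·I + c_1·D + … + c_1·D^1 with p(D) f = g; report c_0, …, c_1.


p(D) = (1/2)·I − D, i.e. c_0 = 1/2, c_1 = -1

D^0 f = (2/3)x^8 + 2x
D^1 f = (16/3)x^7 + 2
matching coefficients of g against c_0 f + c_1 Df + … from the top degree down determines the c_i
solution: c_0 = 1/2, c_1 = -1


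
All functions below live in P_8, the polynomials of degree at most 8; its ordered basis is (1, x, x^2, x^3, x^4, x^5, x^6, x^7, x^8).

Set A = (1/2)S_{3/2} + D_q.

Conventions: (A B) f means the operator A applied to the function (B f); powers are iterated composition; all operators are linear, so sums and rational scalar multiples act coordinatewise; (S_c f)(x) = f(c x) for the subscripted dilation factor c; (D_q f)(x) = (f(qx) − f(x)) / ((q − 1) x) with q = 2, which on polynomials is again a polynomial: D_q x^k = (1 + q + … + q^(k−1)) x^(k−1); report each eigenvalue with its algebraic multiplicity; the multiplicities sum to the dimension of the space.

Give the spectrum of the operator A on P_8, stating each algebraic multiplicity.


image of 1: 1/2
image of x: (3/4)x + 1
image of x^2: (9/8)x^2 + 3x
image of x^3: (27/16)x^3 + 7x^2
image of x^4: (81/32)x^4 + 15x^3
image of x^5: (243/64)x^5 + 31x^4
image of x^6: (729/128)x^6 + 63x^5
image of x^7: (2187/256)x^7 + 127x^6
image of x^8: (6561/512)x^8 + 255x^7
the matrix is upper triangular; its diagonal is (1/2, 3/4, 9/8, 27/16, 81/32, 243/64, 729/128, 2187/256, 6561/512)
for a triangular matrix the eigenvalues are the diagonal entries, with algebraic multiplicity their repetition count

λ = 1/2 (multiplicity 1), λ = 3/4 (multiplicity 1), λ = 9/8 (multiplicity 1), λ = 27/16 (multiplicity 1), λ = 81/32 (multiplicity 1), λ = 243/64 (multiplicity 1), λ = 729/128 (multiplicity 1), λ = 2187/256 (multiplicity 1), λ = 6561/512 (multiplicity 1)


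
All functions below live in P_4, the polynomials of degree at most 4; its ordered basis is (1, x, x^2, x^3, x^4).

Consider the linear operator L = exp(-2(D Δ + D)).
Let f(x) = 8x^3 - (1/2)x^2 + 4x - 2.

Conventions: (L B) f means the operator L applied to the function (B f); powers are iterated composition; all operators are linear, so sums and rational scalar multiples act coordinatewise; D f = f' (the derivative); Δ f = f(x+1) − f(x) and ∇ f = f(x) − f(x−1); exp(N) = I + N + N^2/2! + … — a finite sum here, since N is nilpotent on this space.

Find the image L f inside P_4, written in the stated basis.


order-1 term: -48x^2 - 94x - 54
order-2 term: 96x + 190
order-3 term: -64
the series for exp(-2(D Δ + D)) f terminates at order 3
exp(-2(D Δ + D)) f = 8x^3 - (97/2)x^2 + 6x + 70

the image equals g(x) = 8x^3 - (97/2)x^2 + 6x + 70


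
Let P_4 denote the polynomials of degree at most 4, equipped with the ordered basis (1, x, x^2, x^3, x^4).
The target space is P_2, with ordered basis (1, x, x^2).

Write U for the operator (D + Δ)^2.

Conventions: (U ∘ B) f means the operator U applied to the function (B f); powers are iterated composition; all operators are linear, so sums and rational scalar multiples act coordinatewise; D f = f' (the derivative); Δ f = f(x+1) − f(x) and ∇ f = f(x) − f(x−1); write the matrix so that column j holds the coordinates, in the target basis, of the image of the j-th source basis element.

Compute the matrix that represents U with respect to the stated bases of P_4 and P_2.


image of 1: 0
image of x: 0
image of x^2: 8
image of x^3: 24x + 12
image of x^4: 48x^2 + 48x + 22
each image's coordinates form column j of the matrix

the matrix is [[0, 0, 8, 12, 22]; [0, 0, 0, 24, 48]; [0, 0, 0, 0, 48]] (rows listed top to bottom)


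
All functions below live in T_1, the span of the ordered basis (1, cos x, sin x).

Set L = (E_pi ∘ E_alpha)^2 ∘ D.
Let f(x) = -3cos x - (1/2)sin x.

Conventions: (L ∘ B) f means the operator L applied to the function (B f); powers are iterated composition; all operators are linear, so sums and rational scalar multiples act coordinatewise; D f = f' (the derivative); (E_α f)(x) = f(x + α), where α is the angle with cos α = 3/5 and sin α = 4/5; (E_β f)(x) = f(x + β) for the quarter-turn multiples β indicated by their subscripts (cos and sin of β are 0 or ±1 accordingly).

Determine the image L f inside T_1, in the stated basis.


the result is g(x) = (151/50)cos x - (9/25)sin x

D f = -(1/2)cos x + 3sin x
E_alpha D f = (21/10)cos x + (11/5)sin x
E_pi E_alpha D f = -(21/10)cos x - (11/5)sin x
E_alpha (E_pi ∘ E_alpha) D f = -(151/50)cos x + (9/25)sin x
E_pi E_alpha (E_pi ∘ E_alpha) D f = (151/50)cos x - (9/25)sin x


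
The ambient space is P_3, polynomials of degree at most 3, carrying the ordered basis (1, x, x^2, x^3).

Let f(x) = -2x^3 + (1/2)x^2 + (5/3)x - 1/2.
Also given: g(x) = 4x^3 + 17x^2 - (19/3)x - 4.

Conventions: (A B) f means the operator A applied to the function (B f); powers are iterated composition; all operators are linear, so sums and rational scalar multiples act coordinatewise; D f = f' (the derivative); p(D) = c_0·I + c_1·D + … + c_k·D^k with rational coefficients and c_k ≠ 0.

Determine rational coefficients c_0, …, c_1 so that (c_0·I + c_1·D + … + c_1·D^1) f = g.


c_0 = -2, c_1 = -3

D^0 f = -2x^3 + (1/2)x^2 + (5/3)x - 1/2
D^1 f = -6x^2 + x + 5/3
matching coefficients of g against c_0 f + c_1 Df + … from the top degree down determines the c_i
solution: c_0 = -2, c_1 = -3


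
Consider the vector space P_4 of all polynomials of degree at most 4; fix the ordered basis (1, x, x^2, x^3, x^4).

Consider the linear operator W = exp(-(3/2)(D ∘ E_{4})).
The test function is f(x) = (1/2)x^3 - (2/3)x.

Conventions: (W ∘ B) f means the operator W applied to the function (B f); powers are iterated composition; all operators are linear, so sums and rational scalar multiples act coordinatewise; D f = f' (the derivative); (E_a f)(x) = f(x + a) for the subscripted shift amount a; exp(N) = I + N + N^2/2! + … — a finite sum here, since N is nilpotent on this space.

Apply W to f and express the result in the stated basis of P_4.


order-1 term: -(9/4)x^2 - 18x - 35
order-2 term: (27/8)x + 27
order-3 term: -27/16
the series for exp(-(3/2)(D ∘ E_{4})) f terminates at order 3
exp(-(3/2)(D ∘ E_{4})) f = (1/2)x^3 - (9/4)x^2 - (367/24)x - 155/16

the result is g(x) = (1/2)x^3 - (9/4)x^2 - (367/24)x - 155/16


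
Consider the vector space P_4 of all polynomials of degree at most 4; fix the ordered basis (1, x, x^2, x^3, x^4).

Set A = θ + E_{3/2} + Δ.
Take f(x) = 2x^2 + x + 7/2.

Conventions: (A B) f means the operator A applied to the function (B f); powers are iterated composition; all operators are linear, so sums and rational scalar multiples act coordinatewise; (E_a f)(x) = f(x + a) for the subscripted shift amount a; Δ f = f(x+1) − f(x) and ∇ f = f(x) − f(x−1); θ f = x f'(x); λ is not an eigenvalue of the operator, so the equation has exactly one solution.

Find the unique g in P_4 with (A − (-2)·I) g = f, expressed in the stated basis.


g(x) = (2/5)x^2 - (1/4)x + 113/120

write g with unknown coordinates in the stated basis and equate coefficients in (A − (-2)·I) g = f
solving from the highest basis element down gives g = (2/5)x^2 - (1/4)x + 113/120
check: A g = (6/5)x^2 + (3/2)x + 97/60
so A g − (-2)·g = 2x^2 + x + 7/2 = f ✓


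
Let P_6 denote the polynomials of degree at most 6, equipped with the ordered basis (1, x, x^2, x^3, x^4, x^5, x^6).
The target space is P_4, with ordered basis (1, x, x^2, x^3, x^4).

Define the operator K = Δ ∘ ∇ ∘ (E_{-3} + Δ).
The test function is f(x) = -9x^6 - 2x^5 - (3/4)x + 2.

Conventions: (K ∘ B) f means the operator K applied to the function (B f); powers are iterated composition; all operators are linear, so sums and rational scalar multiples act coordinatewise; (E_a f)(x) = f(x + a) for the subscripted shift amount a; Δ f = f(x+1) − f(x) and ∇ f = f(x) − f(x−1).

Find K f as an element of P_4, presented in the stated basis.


the result is g(x) = -270x^4 + 2120x^3 - 16230x^2 + 27940x - 23778

E_{-3} f = -9x^6 + 160x^5 - 1185x^4 + 4680x^3 - 10395x^2 + (49245/4)x - 24283/4
Δ f = -54x^5 - 145x^4 - 200x^3 - 155x^2 - 64x - 47/4
(E_{-3} + Δ) f = -9x^6 + 106x^5 - 1330x^4 + 4480x^3 - 10550x^2 + (48989/4)x - 12165/2
∇ (E_{-3} + Δ) f = -54x^5 + 665x^4 - 6560x^3 + 22615x^2 - 40444x + 114889/4
Δ ∇ (E_{-3} + Δ) f = -270x^4 + 2120x^3 - 16230x^2 + 27940x - 23778


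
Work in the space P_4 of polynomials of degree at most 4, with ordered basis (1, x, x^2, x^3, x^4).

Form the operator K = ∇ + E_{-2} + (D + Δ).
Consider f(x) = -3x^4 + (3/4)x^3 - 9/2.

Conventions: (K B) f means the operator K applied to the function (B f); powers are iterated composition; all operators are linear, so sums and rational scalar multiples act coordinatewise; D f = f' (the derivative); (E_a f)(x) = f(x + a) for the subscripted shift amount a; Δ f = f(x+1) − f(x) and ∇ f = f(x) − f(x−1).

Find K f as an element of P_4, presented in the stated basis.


g(x) = -3x^4 - (45/4)x^3 - (279/4)x^2 + 81x - 57

∇ f = -12x^3 + (81/4)x^2 - (57/4)x + 15/4
E_{-2} f = -3x^4 + (99/4)x^3 - (153/2)x^2 + 105x - 117/2
D f = -12x^3 + (9/4)x^2
Δ f = -12x^3 - (63/4)x^2 - (39/4)x - 9/4
(D + Δ) f = -24x^3 - (27/2)x^2 - (39/4)x - 9/4
(∇ + E_{-2} + (D + Δ)) f = -3x^4 - (45/4)x^3 - (279/4)x^2 + 81x - 57


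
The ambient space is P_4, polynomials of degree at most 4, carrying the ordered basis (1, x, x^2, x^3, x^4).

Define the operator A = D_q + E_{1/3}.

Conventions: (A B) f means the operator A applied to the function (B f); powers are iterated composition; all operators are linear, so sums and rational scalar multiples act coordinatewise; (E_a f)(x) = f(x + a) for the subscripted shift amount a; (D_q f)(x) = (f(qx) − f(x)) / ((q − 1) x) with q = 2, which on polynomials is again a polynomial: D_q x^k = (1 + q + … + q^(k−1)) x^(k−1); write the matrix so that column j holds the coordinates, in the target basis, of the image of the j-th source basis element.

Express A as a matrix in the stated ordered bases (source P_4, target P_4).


the matrix is [[1, 4/3, 1/9, 1/27, 1/81]; [0, 1, 11/3, 1/3, 4/27]; [0, 0, 1, 8, 2/3]; [0, 0, 0, 1, 49/3]; [0, 0, 0, 0, 1]] (rows listed top to bottom)

image of 1: 1
image of x: x + 4/3
image of x^2: x^2 + (11/3)x + 1/9
image of x^3: x^3 + 8x^2 + (1/3)x + 1/27
image of x^4: x^4 + (49/3)x^3 + (2/3)x^2 + (4/27)x + 1/81
each image's coordinates form column j of the matrix


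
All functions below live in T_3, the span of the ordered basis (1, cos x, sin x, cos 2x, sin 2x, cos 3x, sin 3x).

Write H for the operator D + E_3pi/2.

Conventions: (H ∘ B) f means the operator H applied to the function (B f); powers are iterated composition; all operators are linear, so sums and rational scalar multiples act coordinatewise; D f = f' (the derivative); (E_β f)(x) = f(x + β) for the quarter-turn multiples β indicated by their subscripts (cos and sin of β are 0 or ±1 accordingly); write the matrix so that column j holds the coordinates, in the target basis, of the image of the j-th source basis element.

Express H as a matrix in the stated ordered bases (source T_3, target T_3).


image of 1: 1
image of cos x: 0
image of sin x: 0
image of cos 2x: -cos 2x - 2sin 2x
image of sin 2x: 2cos 2x - sin 2x
image of cos 3x: -4sin 3x
image of sin 3x: 4cos 3x
each image's coordinates form column j of the matrix

the matrix is [[1, 0, 0, 0, 0, 0, 0]; [0, 0, 0, 0, 0, 0, 0]; [0, 0, 0, 0, 0, 0, 0]; [0, 0, 0, -1, 2, 0, 0]; [0, 0, 0, -2, -1, 0, 0]; [0, 0, 0, 0, 0, 0, 4]; [0, 0, 0, 0, 0, -4, 0]] (rows listed top to bottom)


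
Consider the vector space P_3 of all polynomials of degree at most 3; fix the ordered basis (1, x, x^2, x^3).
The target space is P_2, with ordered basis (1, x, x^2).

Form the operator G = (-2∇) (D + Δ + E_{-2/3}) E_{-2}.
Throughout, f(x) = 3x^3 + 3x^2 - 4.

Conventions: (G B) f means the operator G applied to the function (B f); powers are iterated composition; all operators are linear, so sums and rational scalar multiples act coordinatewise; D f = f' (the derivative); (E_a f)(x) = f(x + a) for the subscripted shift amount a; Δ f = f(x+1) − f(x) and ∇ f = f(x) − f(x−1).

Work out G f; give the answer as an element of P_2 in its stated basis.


E_{-2} f = 3x^3 - 15x^2 + 24x - 16
D E_{-2} f = 9x^2 - 30x + 24
Δ E_{-2} f = 9x^2 - 21x + 12
E_{-2/3} E_{-2} f = 3x^3 - 21x^2 + 48x - 356/9
(D + Δ + E_{-2/3}) E_{-2} f = 3x^3 - 3x^2 - 3x - 32/9
∇ (D + Δ + E_{-2/3}) E_{-2} f = 9x^2 - 15x + 3
(-2∇) (D + Δ + E_{-2/3}) E_{-2} f = -18x^2 + 30x - 6

the image equals g(x) = -18x^2 + 30x - 6


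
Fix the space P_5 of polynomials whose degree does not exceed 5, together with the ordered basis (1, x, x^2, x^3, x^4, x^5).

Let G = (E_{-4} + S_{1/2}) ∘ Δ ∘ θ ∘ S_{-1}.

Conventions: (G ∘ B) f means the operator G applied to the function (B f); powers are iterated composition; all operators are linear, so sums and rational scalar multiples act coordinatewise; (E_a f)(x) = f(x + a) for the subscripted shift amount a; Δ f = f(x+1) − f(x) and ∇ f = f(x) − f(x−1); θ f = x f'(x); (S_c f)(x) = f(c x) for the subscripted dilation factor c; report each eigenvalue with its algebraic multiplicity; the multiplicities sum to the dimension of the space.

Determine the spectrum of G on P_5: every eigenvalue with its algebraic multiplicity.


λ = 0 (multiplicity 6)

image of 1: 0
image of x: -2
image of x^2: 6x - 12
image of x^3: -(45/4)x^2 + (117/2)x - 114
image of x^4: 18x^3 - 162x^2 + 600x - 696
image of x^5: -(425/16)x^4 + (1375/4)x^3 - (3725/2)x^2 + (8725/2)x - 3910
the matrix is upper triangular; its diagonal is (0, 0, 0, 0, 0, 0)
for a triangular matrix the eigenvalues are the diagonal entries, with algebraic multiplicity their repetition count


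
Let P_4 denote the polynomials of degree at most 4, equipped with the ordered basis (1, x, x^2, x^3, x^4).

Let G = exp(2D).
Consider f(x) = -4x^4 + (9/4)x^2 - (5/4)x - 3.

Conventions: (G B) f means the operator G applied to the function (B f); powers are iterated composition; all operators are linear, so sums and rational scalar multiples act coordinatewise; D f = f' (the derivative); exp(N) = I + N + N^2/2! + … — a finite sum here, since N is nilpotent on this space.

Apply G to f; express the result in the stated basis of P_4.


the image equals g(x) = -4x^4 - 32x^3 - (375/4)x^2 - (481/4)x - 121/2

order-1 term: -32x^3 + 9x - 5/2
order-2 term: -96x^2 + 9
order-3 term: -128x
order-4 term: -64
the series for exp(2D) f terminates at order 4
exp(2D) f = -4x^4 - 32x^3 - (375/4)x^2 - (481/4)x - 121/2


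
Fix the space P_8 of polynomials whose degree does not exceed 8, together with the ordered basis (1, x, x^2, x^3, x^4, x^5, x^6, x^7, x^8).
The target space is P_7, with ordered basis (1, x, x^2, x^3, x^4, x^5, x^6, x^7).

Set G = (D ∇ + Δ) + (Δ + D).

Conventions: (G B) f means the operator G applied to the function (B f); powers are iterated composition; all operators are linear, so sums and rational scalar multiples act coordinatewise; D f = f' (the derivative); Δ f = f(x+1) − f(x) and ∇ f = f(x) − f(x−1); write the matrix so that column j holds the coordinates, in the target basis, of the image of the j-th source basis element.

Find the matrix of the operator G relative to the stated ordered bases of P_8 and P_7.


the matrix is [[0, 3, 4, -1, 6, -3, 8, -5, 10]; [0, 0, 6, 12, -4, 30, -18, 56, -40]; [0, 0, 0, 9, 24, -10, 90, -63, 224]; [0, 0, 0, 0, 12, 40, -20, 210, -168]; [0, 0, 0, 0, 0, 15, 60, -35, 420]; [0, 0, 0, 0, 0, 0, 18, 84, -56]; [0, 0, 0, 0, 0, 0, 0, 21, 112]; [0, 0, 0, 0, 0, 0, 0, 0, 24]] (rows listed top to bottom)

image of 1: 0
image of x: 3
image of x^2: 6x + 4
image of x^3: 9x^2 + 12x - 1
image of x^4: 12x^3 + 24x^2 - 4x + 6
image of x^5: 15x^4 + 40x^3 - 10x^2 + 30x - 3
image of x^6: 18x^5 + 60x^4 - 20x^3 + 90x^2 - 18x + 8
image of x^7: 21x^6 + 84x^5 - 35x^4 + 210x^3 - 63x^2 + 56x - 5
image of x^8: 24x^7 + 112x^6 - 56x^5 + 420x^4 - 168x^3 + 224x^2 - 40x + 10
each image's coordinates form column j of the matrix


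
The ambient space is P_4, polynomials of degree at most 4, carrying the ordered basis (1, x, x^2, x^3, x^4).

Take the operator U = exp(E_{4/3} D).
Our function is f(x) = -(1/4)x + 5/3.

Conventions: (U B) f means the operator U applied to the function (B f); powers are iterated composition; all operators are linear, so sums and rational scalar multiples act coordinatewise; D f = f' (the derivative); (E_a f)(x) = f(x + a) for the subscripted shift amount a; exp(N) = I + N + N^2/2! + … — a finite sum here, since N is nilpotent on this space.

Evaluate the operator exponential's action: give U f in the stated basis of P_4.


g(x) = -(1/4)x + 17/12

order-1 term: -1/4
the series for exp(E_{4/3} D) f terminates at order 1
exp(E_{4/3} D) f = -(1/4)x + 17/12


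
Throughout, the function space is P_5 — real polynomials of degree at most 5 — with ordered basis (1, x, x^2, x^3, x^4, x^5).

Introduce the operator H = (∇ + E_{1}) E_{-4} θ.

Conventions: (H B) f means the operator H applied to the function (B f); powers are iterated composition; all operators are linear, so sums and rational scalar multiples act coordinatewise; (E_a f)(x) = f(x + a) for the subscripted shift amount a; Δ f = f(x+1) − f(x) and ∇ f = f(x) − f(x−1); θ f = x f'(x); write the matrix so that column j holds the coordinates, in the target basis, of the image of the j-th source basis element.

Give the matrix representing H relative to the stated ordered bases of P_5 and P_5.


image of 1: 0
image of x: x - 2
image of x^2: 2x^2 - 8x
image of x^3: 3x^3 - 18x^2 + 102
image of x^4: 4x^4 - 32x^3 + 544x - 1152
image of x^5: 5x^5 - 50x^4 + 1700x^2 - 7200x + 9290
each image's coordinates form column j of the matrix

the matrix is [[0, -2, 0, 102, -1152, 9290]; [0, 1, -8, 0, 544, -7200]; [0, 0, 2, -18, 0, 1700]; [0, 0, 0, 3, -32, 0]; [0, 0, 0, 0, 4, -50]; [0, 0, 0, 0, 0, 5]] (rows listed top to bottom)


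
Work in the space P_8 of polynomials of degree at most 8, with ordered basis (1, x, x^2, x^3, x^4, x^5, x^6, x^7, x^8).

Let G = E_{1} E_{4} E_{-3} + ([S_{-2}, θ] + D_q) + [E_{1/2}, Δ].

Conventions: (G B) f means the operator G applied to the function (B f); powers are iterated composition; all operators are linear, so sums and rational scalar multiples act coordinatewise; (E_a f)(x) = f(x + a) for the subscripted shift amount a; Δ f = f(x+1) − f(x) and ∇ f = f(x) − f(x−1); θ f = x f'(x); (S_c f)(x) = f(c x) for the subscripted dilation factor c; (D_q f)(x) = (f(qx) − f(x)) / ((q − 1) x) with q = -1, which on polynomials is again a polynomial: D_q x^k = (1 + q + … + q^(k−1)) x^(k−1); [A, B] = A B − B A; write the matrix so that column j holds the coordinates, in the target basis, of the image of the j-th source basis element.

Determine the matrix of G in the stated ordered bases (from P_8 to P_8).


image of 1: 1
image of x: x + 3
image of x^2: x^2 + 4x + 4
image of x^3: x^3 + 7x^2 + 12x + 8
image of x^4: x^4 + 8x^3 + 24x^2 + 32x + 16
image of x^5: x^5 + 11x^4 + 40x^3 + 80x^2 + 80x + 32
image of x^6: x^6 + 12x^5 + 60x^4 + 160x^3 + 240x^2 + 192x + 64
image of x^7: x^7 + 15x^6 + 84x^5 + 280x^4 + 560x^3 + 672x^2 + 448x + 128
image of x^8: x^8 + 16x^7 + 112x^6 + 448x^5 + 1120x^4 + 1792x^3 + 1792x^2 + 1024x + 256
each image's coordinates form column j of the matrix

the matrix is [[1, 3, 4, 8, 16, 32, 64, 128, 256]; [0, 1, 4, 12, 32, 80, 192, 448, 1024]; [0, 0, 1, 7, 24, 80, 240, 672, 1792]; [0, 0, 0, 1, 8, 40, 160, 560, 1792]; [0, 0, 0, 0, 1, 11, 60, 280, 1120]; [0, 0, 0, 0, 0, 1, 12, 84, 448]; [0, 0, 0, 0, 0, 0, 1, 15, 112]; [0, 0, 0, 0, 0, 0, 0, 1, 16]; [0, 0, 0, 0, 0, 0, 0, 0, 1]] (rows listed top to bottom)


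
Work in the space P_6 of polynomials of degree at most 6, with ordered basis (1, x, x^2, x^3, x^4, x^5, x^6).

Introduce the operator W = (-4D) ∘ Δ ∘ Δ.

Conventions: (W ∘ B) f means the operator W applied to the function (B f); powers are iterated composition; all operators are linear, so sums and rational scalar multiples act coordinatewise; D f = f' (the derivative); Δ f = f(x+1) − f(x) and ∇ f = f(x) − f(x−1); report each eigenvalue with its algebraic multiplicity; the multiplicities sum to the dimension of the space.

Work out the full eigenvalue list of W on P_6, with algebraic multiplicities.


λ = 0 (multiplicity 7)

image of 1: 0
image of x: 0
image of x^2: 0
image of x^3: -24
image of x^4: -96x - 96
image of x^5: -240x^2 - 480x - 280
image of x^6: -480x^3 - 1440x^2 - 1680x - 720
the matrix is upper triangular; its diagonal is (0, 0, 0, 0, 0, 0, 0)
for a triangular matrix the eigenvalues are the diagonal entries, with algebraic multiplicity their repetition count


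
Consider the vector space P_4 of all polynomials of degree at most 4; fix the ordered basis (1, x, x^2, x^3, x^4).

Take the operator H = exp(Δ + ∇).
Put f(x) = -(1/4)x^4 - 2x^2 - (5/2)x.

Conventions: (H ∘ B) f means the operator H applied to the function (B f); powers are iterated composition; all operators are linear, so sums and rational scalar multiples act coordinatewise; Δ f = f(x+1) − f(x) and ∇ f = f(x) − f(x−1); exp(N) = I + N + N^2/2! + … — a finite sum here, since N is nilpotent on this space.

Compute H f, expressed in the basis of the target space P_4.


the result is g(x) = -(1/4)x^4 - 2x^3 - 8x^2 - (41/2)x - 21

order-1 term: -2x^3 - 10x - 5
order-2 term: -6x^2 - 12
order-3 term: -8x
order-4 term: -4
the series for exp(Δ + ∇) f terminates at order 4
exp(Δ + ∇) f = -(1/4)x^4 - 2x^3 - 8x^2 - (41/2)x - 21


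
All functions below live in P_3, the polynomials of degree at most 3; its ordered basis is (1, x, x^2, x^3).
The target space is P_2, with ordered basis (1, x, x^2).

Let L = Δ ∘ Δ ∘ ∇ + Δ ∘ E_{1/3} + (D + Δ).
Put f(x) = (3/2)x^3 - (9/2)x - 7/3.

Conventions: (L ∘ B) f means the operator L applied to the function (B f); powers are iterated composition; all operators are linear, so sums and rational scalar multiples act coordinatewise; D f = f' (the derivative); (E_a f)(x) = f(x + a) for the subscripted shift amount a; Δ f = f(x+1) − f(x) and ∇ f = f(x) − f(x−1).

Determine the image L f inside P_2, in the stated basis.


∇ f = (9/2)x^2 - (9/2)x - 3
Δ ∇ f = 9x
Δ Δ ∇ f = 9
E_{1/3} f = (3/2)x^3 + (3/2)x^2 - 4x - 34/9
Δ E_{1/3} f = (9/2)x^2 + (15/2)x - 1
D f = (9/2)x^2 - 9/2
Δ f = (9/2)x^2 + (9/2)x - 3
(D + Δ) f = 9x^2 + (9/2)x - 15/2
(Δ ∘ Δ ∘ ∇ + Δ ∘ E_{1/3} + (D + Δ)) f = (27/2)x^2 + 12x + 1/2

the result is g(x) = (27/2)x^2 + 12x + 1/2


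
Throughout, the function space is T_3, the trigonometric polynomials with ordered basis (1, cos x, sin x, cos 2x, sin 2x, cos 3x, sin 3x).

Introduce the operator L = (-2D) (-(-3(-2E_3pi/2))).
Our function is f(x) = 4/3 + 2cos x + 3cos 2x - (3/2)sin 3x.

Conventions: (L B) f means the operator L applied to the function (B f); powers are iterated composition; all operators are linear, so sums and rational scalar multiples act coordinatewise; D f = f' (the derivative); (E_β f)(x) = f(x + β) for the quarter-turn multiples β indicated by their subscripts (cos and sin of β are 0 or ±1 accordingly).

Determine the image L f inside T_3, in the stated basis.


the result is g(x) = 24cos x + 72sin 2x + 54sin 3x

E_3pi/2 f = 4/3 + 2sin x - 3cos 2x - (3/2)cos 3x
(-2E_3pi/2) f = -8/3 - 4sin x + 6cos 2x + 3cos 3x
(-3(-2E_3pi/2)) f = 8 + 12sin x - 18cos 2x - 9cos 3x
(-(-3(-2E_3pi/2))) f = -8 - 12sin x + 18cos 2x + 9cos 3x
D (-(-3(-2E_3pi/2))) f = -12cos x - 36sin 2x - 27sin 3x
(-2D) (-(-3(-2E_3pi/2))) f = 24cos x + 72sin 2x + 54sin 3x


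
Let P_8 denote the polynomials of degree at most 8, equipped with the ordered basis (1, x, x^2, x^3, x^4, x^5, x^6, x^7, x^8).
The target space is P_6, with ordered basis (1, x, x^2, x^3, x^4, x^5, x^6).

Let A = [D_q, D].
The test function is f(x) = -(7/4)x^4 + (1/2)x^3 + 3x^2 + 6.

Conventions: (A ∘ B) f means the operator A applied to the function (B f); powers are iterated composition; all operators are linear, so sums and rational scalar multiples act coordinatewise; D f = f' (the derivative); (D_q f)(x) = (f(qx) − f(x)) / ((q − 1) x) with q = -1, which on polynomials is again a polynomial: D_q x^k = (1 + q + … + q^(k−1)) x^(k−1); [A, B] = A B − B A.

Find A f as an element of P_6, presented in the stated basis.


D f = -7x^3 + (3/2)x^2 + 6x
D_q D f = -7x^2 + 6
D_q f = (1/2)x^2
D D_q f = x
[D_q, D] f = -7x^2 - x + 6

the result is g(x) = -7x^2 - x + 6


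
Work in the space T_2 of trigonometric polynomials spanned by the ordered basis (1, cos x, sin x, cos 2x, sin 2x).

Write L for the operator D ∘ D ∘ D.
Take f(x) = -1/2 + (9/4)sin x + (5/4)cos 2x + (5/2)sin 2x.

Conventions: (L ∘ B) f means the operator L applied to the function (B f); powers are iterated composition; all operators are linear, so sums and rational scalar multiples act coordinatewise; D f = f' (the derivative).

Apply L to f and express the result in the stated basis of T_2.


D f = (9/4)cos x + 5cos 2x - (5/2)sin 2x
D D f = -(9/4)sin x - 5cos 2x - 10sin 2x
D D D f = -(9/4)cos x - 20cos 2x + 10sin 2x

g(x) = -(9/4)cos x - 20cos 2x + 10sin 2x


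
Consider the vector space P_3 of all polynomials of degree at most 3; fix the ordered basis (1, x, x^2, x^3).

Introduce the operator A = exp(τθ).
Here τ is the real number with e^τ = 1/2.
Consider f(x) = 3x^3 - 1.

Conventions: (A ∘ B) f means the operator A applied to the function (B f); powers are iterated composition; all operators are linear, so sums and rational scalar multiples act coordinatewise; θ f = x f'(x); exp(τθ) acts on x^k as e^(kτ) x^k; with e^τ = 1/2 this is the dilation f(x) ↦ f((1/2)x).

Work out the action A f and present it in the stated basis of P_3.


the result is g(x) = (3/8)x^3 - 1

exp(τθ) x^k = e^(kτ) x^k; with e^τ = 1/2 this sends x^k to (1/2)^k x^k
x^3 ↦ 1/8 x^3
applying this coordinatewise to f: exp(τθ) f = (3/8)x^3 - 1


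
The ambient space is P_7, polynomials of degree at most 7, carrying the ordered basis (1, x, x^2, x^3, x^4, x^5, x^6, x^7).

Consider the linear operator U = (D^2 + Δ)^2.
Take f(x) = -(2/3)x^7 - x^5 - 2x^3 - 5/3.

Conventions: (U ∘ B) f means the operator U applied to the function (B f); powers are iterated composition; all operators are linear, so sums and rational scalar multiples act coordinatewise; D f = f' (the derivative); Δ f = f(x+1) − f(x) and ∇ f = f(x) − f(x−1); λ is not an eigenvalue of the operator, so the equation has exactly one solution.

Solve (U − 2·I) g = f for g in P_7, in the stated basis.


write g with unknown coordinates in the stated basis and equate coefficients in (U − 2·I) g = f
solving from the highest basis element down gives g = (1/3)x^7 + (15/2)x^5 + 105x^4 + (1313/3)x^3 + 1550x^2 + (38387/6)x + 27127/3
check: U g = 14x^5 + 210x^4 + (2620/3)x^3 + 3100x^2 + (38387/3)x + 18083
so U g − 2·g = -(2/3)x^7 - x^5 - 2x^3 - 5/3 = f ✓

the image equals g(x) = (1/3)x^7 + (15/2)x^5 + 105x^4 + (1313/3)x^3 + 1550x^2 + (38387/6)x + 27127/3


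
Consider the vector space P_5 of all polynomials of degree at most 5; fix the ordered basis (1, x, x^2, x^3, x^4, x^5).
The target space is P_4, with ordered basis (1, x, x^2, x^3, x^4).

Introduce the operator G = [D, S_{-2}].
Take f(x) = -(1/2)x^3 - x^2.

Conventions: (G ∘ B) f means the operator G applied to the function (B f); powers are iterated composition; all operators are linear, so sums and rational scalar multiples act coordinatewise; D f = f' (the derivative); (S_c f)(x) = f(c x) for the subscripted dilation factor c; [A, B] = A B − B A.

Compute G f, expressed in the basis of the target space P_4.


the result is g(x) = 18x^2 - 12x

S_{-2} f = 4x^3 - 4x^2
D S_{-2} f = 12x^2 - 8x
D f = -(3/2)x^2 - 2x
S_{-2} D f = -6x^2 + 4x
[D, S_{-2}] f = 18x^2 - 12x


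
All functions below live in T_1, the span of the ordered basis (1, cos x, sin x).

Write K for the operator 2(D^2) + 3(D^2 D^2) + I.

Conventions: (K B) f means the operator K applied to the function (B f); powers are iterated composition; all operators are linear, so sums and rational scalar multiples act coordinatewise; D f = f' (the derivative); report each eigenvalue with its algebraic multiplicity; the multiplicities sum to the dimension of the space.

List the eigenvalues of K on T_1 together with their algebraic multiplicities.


λ = 1 (multiplicity 1), λ = 2 (multiplicity 2)

image of 1: 1
image of cos x: 2cos x
image of sin x: 2sin x
the matrix is diagonal; its diagonal is (1, 2, 2)
for a triangular matrix the eigenvalues are the diagonal entries, with algebraic multiplicity their repetition count
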